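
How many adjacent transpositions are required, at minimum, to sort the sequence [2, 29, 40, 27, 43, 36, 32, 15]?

The minimum number of adjacent swaps to sort an array equals its inversion count, since every such swap removes exactly one inversion.
Count inversions — for each element, later elements that are smaller:
2: none → 0
29: 27, 15 → 2
40: 27, 36, 32, 15 → 4
27: 15 → 1
43: 36, 32, 15 → 3
36: 32, 15 → 2
32: 15 → 1
15: none → 0
Total inversions: 0 + 2 + 4 + 1 + 3 + 2 + 1 + 0 = 13

13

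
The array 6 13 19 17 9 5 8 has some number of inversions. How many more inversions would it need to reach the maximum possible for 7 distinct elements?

Maximum inversions for 7 distinct elements is C(7, 2) = 7·6/2 = 21.
Current inversions — for each element, count later smaller elements:
6: 1
13: 3
19: 4
17: 3
9: 2
5: 0
8: 0
Current total: 1 + 3 + 4 + 3 + 2 + 0 + 0 = 13
Shortfall: 21 − 13 = 8

8 inversions short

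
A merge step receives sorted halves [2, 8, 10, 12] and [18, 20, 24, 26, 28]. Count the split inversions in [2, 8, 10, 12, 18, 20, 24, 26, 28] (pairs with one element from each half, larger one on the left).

Split inversions: 0

Count, for every r in R, how many entries of L exceed r:
r = 18: none → 0
r = 20: none → 0
r = 24: none → 0
r = 26: none → 0
r = 28: none → 0
Cross-inversions: 0 + 0 + 0 + 0 + 0 = 0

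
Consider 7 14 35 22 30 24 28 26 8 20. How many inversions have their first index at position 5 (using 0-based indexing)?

The element at index 5 is 24.
Elements after it: 28, 26, 8, 20
Those smaller than 24: 8, 20

2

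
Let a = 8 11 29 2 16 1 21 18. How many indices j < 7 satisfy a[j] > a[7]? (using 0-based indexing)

The element at index 7 is 18.
Elements before it: 8, 11, 29, 2, 16, 1, 21
Those larger than 18: 29, 21

2 such elements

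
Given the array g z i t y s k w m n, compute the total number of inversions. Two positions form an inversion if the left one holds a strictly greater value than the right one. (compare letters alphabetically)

22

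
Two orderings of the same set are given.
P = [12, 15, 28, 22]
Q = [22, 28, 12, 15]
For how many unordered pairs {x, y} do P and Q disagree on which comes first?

Assign each item its position (1..4) in the first ordering, then rewrite the second ordering as that position sequence:
positions: 12→1, 15→2, 28→3, 22→4
second ordering as positions: [4, 3, 1, 2]
Discordant pairs = inversions in this position sequence.
4: 3, 1, 2 → 3
3: 1, 2 → 2
1: 0
2: 0
Total: 3 + 2 + 0 + 0 = 5

5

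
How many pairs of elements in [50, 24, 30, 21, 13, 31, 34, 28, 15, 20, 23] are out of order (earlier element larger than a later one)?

For each element, count later entries that are smaller:
50 → 24, 30, 21, 13, 31, 34, 28, 15, 20, 23 → 10
24 → 21, 13, 15, 20, 23 → 5
30 → 21, 13, 28, 15, 20, 23 → 6
21 → 13, 15, 20 → 3
13 → none → 0
31 → 28, 15, 20, 23 → 4
34 → 28, 15, 20, 23 → 4
28 → 15, 20, 23 → 3
15 → none → 0
20 → none → 0
23 → none → 0
Sum: 10 + 5 + 6 + 3 + 0 + 4 + 4 + 3 + 0 + 0 + 0 = 35

There are 35 out-of-order pairs.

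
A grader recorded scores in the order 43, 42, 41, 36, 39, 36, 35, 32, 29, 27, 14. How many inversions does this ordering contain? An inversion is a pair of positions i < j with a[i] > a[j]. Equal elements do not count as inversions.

53 out-of-order pairs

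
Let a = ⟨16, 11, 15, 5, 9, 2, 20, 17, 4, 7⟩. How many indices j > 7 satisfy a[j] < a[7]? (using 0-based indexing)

2 such elements

The element at index 7 is 17.
Elements after it: 4, 7
Those smaller than 17: 4, 7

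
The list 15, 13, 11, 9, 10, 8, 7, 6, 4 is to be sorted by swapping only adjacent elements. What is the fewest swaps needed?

Swaps: 35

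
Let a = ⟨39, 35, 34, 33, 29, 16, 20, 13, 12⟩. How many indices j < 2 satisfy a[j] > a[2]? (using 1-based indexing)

The element at index 2 is 35.
Elements before it: 39
Those larger than 35: 39

1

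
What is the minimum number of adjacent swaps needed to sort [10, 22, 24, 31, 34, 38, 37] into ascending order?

1 swap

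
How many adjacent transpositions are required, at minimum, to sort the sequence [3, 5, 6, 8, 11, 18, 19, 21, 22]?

There are 0 swaps.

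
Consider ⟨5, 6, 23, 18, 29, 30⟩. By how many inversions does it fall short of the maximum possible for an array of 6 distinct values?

Maximum inversions for 6 distinct elements is C(6, 2) = 6·5/2 = 15.
Current inversions — for each element, count later smaller elements:
5: 0
6: 0
23: 1
18: 0
29: 0
30: 0
Current total: 0 + 0 + 1 + 0 + 0 + 0 = 1
Shortfall: 15 − 1 = 14

14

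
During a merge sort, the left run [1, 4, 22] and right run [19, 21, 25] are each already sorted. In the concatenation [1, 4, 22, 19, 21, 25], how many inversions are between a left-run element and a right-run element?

Take each right-half value and tally the left-half values above it:
r = 19: 22 → 1
r = 21: 22 → 1
r = 25: none → 0
Cross-inversions: 1 + 1 + 0 = 2

2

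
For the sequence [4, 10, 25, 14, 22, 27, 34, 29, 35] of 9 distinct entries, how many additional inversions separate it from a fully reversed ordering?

Maximum inversions for 9 distinct elements is C(9, 2) = 9·8/2 = 36.
Current inversions — for each element, count later smaller elements:
4: 0
10: 0
25: 2
14: 0
22: 0
27: 0
34: 1
29: 0
35: 0
Current total: 0 + 0 + 2 + 0 + 0 + 0 + 1 + 0 + 0 = 3
Shortfall: 36 − 3 = 33

33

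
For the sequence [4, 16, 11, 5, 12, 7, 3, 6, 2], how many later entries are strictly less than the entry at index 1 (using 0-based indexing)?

The element at index 1 is 16.
Elements after it: 11, 5, 12, 7, 3, 6, 2
Those smaller than 16: 11, 5, 12, 7, 3, 6, 2

7 such elements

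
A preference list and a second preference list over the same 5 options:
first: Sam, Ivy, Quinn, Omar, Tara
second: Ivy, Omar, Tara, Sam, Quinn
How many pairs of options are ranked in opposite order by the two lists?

5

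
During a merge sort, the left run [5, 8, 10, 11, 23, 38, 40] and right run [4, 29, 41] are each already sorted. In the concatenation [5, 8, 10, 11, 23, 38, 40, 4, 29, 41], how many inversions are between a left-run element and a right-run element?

9

For each element r of the right run, count left-run elements greater than r:
r = 4: 5, 8, 10, 11, 23, 38, 40 → 7
r = 29: 38, 40 → 2
r = 41: none → 0
Cross-inversions: 7 + 2 + 0 = 9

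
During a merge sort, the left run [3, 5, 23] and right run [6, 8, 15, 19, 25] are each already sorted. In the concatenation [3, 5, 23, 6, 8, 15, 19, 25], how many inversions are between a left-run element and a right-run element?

4 cross-inversions

For each element r of the right run, count left-run elements greater than r:
r = 6: 23 → 1
r = 8: 23 → 1
r = 15: 23 → 1
r = 19: 23 → 1
r = 25: none → 0
Cross-inversions: 1 + 1 + 1 + 1 + 0 = 4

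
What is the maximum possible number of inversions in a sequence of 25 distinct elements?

The maximum occurs when the array is in strictly decreasing order: every one of the C(25, 2) pairs is inverted.
C(25, 2) = 25·24/2 = 300

300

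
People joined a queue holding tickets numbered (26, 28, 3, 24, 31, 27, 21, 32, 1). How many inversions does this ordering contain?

Sweep left to right; for each value list the smaller values that follow it:
26 → 3, 24, 21, 1 → 4
28 → 3, 24, 27, 21, 1 → 5
3 → 1 → 1
24 → 21, 1 → 2
31 → 27, 21, 1 → 3
27 → 21, 1 → 2
21 → 1 → 1
32 → 1 → 1
1 → none → 0
Sum: 4 + 5 + 1 + 2 + 3 + 2 + 1 + 1 + 0 = 19

19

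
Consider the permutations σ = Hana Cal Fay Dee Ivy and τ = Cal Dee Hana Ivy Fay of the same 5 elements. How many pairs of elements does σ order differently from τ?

4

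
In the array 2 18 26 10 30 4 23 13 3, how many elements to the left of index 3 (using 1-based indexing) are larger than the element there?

0

The element at index 3 is 26.
Elements before it: 2, 18
None of them are larger than 26.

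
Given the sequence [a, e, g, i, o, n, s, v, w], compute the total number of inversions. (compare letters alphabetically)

1

For each element, count later entries that are smaller:
a → none → 0
e → none → 0
g → none → 0
i → none → 0
o → n → 1
n → none → 0
s → none → 0
v → none → 0
w → none → 0
Sum: 0 + 0 + 0 + 0 + 1 + 0 + 0 + 0 + 0 = 1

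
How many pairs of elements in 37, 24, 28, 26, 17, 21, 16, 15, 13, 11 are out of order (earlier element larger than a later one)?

42

Sweep left to right; for each value list the smaller values that follow it:
37: 9
24: 6
28: 7
26: 6
17: 4
21: 4
16: 3
15: 2
13: 1
11: 0
Sum: 9 + 6 + 7 + 6 + 4 + 4 + 3 + 2 + 1 + 0 = 42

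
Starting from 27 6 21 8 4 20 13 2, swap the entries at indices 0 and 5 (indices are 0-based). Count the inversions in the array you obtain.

Positions 0 and 5 hold 27 and 20; after swapping, the array is [20, 6, 21, 8, 4, 27, 13, 2].
For each element, count later entries that are smaller:
20 → 6, 8, 4, 13, 2 → 5
6 → 4, 2 → 2
21 → 8, 4, 13, 2 → 4
8 → 4, 2 → 2
4 → 2 → 1
27 → 13, 2 → 2
13 → 2 → 1
2 → none → 0
Sum: 5 + 2 + 4 + 2 + 1 + 2 + 1 + 0 = 17

17 inversions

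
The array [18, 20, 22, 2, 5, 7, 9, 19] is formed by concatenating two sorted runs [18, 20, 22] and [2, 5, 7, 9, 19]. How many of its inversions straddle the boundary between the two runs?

Take each right-half value and tally the left-half values above it:
r = 2: 18, 20, 22 → 3
r = 5: 18, 20, 22 → 3
r = 7: 18, 20, 22 → 3
r = 9: 18, 20, 22 → 3
r = 19: 20, 22 → 2
Cross-inversions: 3 + 3 + 3 + 3 + 2 = 14

14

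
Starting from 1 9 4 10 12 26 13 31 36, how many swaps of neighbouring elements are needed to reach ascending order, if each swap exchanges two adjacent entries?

Each adjacent swap fixes exactly one inversion, so the minimum swap count equals the number of inversions.
Count inversions — for each element, later elements that are smaller:
1: none → 0
9: 4 → 1
4: none → 0
10: none → 0
12: none → 0
26: 13 → 1
13: none → 0
31: none → 0
36: none → 0
Total inversions: 0 + 1 + 0 + 0 + 0 + 1 + 0 + 0 + 0 = 2

2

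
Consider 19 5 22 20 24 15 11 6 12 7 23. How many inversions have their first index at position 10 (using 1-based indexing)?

0

The element at index 10 is 7.
Elements after it: 23
None of them are smaller than 7.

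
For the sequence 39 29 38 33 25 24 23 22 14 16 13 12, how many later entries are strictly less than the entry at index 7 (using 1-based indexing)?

5 such elements

The element at index 7 is 23.
Elements after it: 22, 14, 16, 13, 12
Those smaller than 23: 22, 14, 16, 13, 12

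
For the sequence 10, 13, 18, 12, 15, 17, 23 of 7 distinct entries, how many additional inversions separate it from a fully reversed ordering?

Maximum inversions for 7 distinct elements is C(7, 2) = 7·6/2 = 21.
Current inversions — for each element, count later smaller elements:
10: 0
13: 1
18: 3
12: 0
15: 0
17: 0
23: 0
Current total: 0 + 1 + 3 + 0 + 0 + 0 + 0 = 4
Shortfall: 21 − 4 = 17

17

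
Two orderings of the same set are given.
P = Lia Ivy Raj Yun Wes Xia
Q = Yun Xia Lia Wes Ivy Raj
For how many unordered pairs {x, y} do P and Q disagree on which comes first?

9 disagreeing pairs

Assign each item its position (1..6) in the first ordering, then rewrite the second ordering as that position sequence:
positions: Lia→1, Ivy→2, Raj→3, Yun→4, Wes→5, Xia→6
second ordering as positions: [4, 6, 1, 5, 2, 3]
Discordant pairs = inversions in this position sequence.
4: 1, 2, 3 → 3
6: 1, 5, 2, 3 → 4
1: 0
5: 2, 3 → 2
2: 0
3: 0
Total: 3 + 4 + 0 + 2 + 0 + 0 = 9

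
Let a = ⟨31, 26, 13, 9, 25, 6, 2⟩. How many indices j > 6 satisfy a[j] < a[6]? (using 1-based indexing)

1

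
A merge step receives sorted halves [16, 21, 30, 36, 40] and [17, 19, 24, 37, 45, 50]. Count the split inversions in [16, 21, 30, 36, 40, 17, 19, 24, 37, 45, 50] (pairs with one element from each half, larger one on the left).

12 split inversions

Count, for every r in R, how many entries of L exceed r:
r = 17: 21, 30, 36, 40 → 4
r = 19: 21, 30, 36, 40 → 4
r = 24: 30, 36, 40 → 3
r = 37: 40 → 1
r = 45: none → 0
r = 50: none → 0
Cross-inversions: 4 + 4 + 3 + 1 + 0 + 0 = 12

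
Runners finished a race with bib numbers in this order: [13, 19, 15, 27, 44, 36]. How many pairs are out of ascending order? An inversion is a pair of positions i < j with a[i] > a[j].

2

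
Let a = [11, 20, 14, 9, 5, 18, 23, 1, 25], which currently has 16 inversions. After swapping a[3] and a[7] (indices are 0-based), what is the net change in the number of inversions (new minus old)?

Positions 3 and 7 hold 9 and 1; after swapping, the array is [11, 20, 14, 1, 5, 18, 23, 9, 25].
Count, for each position, how many later elements it exceeds:
11 → 1, 5, 9 → 3
20 → 14, 1, 5, 18, 9 → 5
14 → 1, 5, 9 → 3
1 → none → 0
5 → none → 0
18 → 9 → 1
23 → 9 → 1
9 → none → 0
25 → none → 0
Sum: 3 + 5 + 3 + 0 + 0 + 1 + 1 + 0 + 0 = 13
Change: 13 − 16 = -3

-3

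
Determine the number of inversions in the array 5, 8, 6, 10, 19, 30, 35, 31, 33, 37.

There are 3 inversions.

Count, for each position, how many later elements it exceeds:
5: 0
8: 1
6: 0
10: 0
19: 0
30: 0
35: 2
31: 0
33: 0
37: 0
Sum: 0 + 1 + 0 + 0 + 0 + 0 + 2 + 0 + 0 + 0 = 3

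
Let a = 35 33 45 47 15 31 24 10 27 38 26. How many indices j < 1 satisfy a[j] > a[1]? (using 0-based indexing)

1 such element

The element at index 1 is 33.
Elements before it: 35
Those larger than 33: 35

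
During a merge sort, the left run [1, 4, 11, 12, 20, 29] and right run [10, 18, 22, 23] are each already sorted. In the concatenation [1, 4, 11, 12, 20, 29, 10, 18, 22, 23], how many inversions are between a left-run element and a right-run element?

Count, for every r in R, how many entries of L exceed r:
r = 10: 11, 12, 20, 29 → 4
r = 18: 20, 29 → 2
r = 22: 29 → 1
r = 23: 29 → 1
Cross-inversions: 4 + 2 + 1 + 1 = 8

8 split inversions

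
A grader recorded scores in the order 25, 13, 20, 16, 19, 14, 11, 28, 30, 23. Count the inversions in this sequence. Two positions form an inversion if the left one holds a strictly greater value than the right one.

Out-of-order pairs: 19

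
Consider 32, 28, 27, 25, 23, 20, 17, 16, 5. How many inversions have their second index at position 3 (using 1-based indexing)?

2 such elements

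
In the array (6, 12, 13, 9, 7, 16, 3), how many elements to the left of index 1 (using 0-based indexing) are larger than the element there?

0 such elements

The element at index 1 is 12.
Elements before it: 6
None of them are larger than 12.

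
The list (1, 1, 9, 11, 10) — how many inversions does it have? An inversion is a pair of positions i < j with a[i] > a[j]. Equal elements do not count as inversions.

Listing every pair i<j with a[i]>a[j] (using 0-based positions):
(3,4): 11 > 10
That's 1 pair.

1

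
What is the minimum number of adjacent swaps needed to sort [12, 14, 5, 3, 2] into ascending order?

9

Each adjacent swap fixes exactly one inversion, so the minimum swap count equals the number of inversions.
Count inversions — for each element, later elements that are smaller:
12: 5, 3, 2 → 3
14: 5, 3, 2 → 3
5: 3, 2 → 2
3: 2 → 1
2: none → 0
Total inversions: 3 + 3 + 2 + 1 + 0 = 9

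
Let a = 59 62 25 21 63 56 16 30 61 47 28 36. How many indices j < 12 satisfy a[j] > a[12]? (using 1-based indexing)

6

The element at index 12 is 36.
Elements before it: 59, 62, 25, 21, 63, 56, 16, 30, 61, 47, 28
Those larger than 36: 59, 62, 63, 56, 61, 47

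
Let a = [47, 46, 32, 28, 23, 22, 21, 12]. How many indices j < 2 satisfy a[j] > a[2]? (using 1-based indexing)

The element at index 2 is 46.
Elements before it: 47
Those larger than 46: 47

1 such element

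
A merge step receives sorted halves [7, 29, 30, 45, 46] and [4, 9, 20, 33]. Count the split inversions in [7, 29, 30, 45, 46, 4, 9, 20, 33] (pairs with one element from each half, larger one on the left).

15 cross-inversions

Count, for every r in R, how many entries of L exceed r:
r = 4: 7, 29, 30, 45, 46 → 5
r = 9: 29, 30, 45, 46 → 4
r = 20: 29, 30, 45, 46 → 4
r = 33: 45, 46 → 2
Cross-inversions: 5 + 4 + 4 + 2 = 15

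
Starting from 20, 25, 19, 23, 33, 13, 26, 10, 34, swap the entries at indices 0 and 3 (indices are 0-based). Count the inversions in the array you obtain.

17

Positions 0 and 3 hold 20 and 23; after swapping, the array is [23, 25, 19, 20, 33, 13, 26, 10, 34].
For each element, count later entries that are smaller:
23 → 19, 20, 13, 10 → 4
25 → 19, 20, 13, 10 → 4
19 → 13, 10 → 2
20 → 13, 10 → 2
33 → 13, 26, 10 → 3
13 → 10 → 1
26 → 10 → 1
10 → none → 0
34 → none → 0
Sum: 4 + 4 + 2 + 2 + 3 + 1 + 1 + 0 + 0 = 17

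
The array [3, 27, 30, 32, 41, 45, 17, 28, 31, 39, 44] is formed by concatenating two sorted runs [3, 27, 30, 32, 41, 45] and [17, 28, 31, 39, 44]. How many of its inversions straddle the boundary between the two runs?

15

For each element r of the right run, count left-run elements greater than r:
r = 17: 27, 30, 32, 41, 45 → 5
r = 28: 30, 32, 41, 45 → 4
r = 31: 32, 41, 45 → 3
r = 39: 41, 45 → 2
r = 44: 45 → 1
Cross-inversions: 5 + 4 + 3 + 2 + 1 = 15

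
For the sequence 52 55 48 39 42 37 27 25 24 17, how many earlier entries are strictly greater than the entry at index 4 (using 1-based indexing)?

3

The element at index 4 is 39.
Elements before it: 52, 55, 48
Those larger than 39: 52, 55, 48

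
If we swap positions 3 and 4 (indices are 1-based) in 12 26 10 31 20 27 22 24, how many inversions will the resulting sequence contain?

12

Positions 3 and 4 hold 10 and 31; after swapping, the array is [12, 26, 31, 10, 20, 27, 22, 24].
Element-by-element contributions:
12 → 10 → 1
26 → 10, 20, 22, 24 → 4
31 → 10, 20, 27, 22, 24 → 5
10 → none → 0
20 → none → 0
27 → 22, 24 → 2
22 → none → 0
24 → none → 0
Sum: 1 + 4 + 5 + 0 + 0 + 2 + 0 + 0 = 12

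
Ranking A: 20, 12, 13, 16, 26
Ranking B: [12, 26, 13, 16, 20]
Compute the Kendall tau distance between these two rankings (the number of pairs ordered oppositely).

Discordant pairs: 6

Assign each item its position (1..5) in the first ordering, then rewrite the second ordering as that position sequence:
positions: 20→1, 12→2, 13→3, 16→4, 26→5
second ordering as positions: [2, 5, 3, 4, 1]
Discordant pairs = inversions in this position sequence.
2: 1 → 1
5: 3, 4, 1 → 3
3: 1 → 1
4: 1 → 1
1: 0
Total: 1 + 3 + 1 + 1 + 0 = 6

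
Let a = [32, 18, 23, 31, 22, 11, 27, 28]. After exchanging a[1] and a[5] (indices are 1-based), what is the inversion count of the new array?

Inversions: 10

Positions 1 and 5 hold 32 and 22; after swapping, the array is [22, 18, 23, 31, 32, 11, 27, 28].
Sweep left to right; for each value list the smaller values that follow it:
22 → 18, 11 → 2
18 → 11 → 1
23 → 11 → 1
31 → 11, 27, 28 → 3
32 → 11, 27, 28 → 3
11 → none → 0
27 → none → 0
28 → none → 0
Sum: 2 + 1 + 1 + 3 + 3 + 0 + 0 + 0 = 10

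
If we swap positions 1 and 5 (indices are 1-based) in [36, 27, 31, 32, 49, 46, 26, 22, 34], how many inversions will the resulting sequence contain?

21

Positions 1 and 5 hold 36 and 49; after swapping, the array is [49, 27, 31, 32, 36, 46, 26, 22, 34].
For each element, count later entries that are smaller:
49 → 27, 31, 32, 36, 46, 26, 22, 34 → 8
27 → 26, 22 → 2
31 → 26, 22 → 2
32 → 26, 22 → 2
36 → 26, 22, 34 → 3
46 → 26, 22, 34 → 3
26 → 22 → 1
22 → none → 0
34 → none → 0
Sum: 8 + 2 + 2 + 2 + 3 + 3 + 1 + 0 + 0 = 21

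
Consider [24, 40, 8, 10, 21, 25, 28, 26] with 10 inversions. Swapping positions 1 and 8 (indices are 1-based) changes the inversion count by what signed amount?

Positions 1 and 8 hold 24 and 26; after swapping, the array is [26, 40, 8, 10, 21, 25, 28, 24].
Sweep left to right; for each value list the smaller values that follow it:
26 → 8, 10, 21, 25, 24 → 5
40 → 8, 10, 21, 25, 28, 24 → 6
8 → none → 0
10 → none → 0
21 → none → 0
25 → 24 → 1
28 → 24 → 1
24 → none → 0
Sum: 5 + 6 + 0 + 0 + 0 + 1 + 1 + 0 = 13
Change: 13 − 10 = +3

+3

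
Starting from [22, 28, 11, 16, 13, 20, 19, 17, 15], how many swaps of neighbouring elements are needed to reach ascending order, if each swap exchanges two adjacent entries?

There are 22 swaps.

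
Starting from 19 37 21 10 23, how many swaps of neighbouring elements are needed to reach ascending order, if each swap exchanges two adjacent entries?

Minimum adjacent swaps = number of inversions (each swap of adjacent out-of-order elements removes one inversion and no swap can remove more).
Count inversions — for each element, later elements that are smaller:
19: 10 → 1
37: 21, 10, 23 → 3
21: 10 → 1
10: none → 0
23: none → 0
Total inversions: 1 + 3 + 1 + 0 + 0 = 5

5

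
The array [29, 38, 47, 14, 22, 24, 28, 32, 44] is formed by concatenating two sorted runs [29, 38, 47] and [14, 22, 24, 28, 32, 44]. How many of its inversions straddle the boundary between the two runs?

For each element r of the right run, count left-run elements greater than r:
r = 14: 29, 38, 47 → 3
r = 22: 29, 38, 47 → 3
r = 24: 29, 38, 47 → 3
r = 28: 29, 38, 47 → 3
r = 32: 38, 47 → 2
r = 44: 47 → 1
Cross-inversions: 3 + 3 + 3 + 3 + 2 + 1 = 15

Split inversions: 15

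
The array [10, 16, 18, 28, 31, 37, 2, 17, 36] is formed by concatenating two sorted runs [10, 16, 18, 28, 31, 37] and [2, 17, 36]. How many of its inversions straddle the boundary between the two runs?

Take each right-half value and tally the left-half values above it:
r = 2: 10, 16, 18, 28, 31, 37 → 6
r = 17: 18, 28, 31, 37 → 4
r = 36: 37 → 1
Cross-inversions: 6 + 4 + 1 = 11

Split inversions: 11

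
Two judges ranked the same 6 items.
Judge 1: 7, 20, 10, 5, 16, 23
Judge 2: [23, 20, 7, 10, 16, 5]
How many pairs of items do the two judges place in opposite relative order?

7 discordant pairs

Assign each item its position (1..6) in the first ordering, then rewrite the second ordering as that position sequence:
positions: 7→1, 20→2, 10→3, 5→4, 16→5, 23→6
second ordering as positions: [6, 2, 1, 3, 5, 4]
Discordant pairs = inversions in this position sequence.
6: 2, 1, 3, 5, 4 → 5
2: 1 → 1
1: 0
3: 0
5: 4 → 1
4: 0
Total: 5 + 1 + 0 + 0 + 1 + 0 = 7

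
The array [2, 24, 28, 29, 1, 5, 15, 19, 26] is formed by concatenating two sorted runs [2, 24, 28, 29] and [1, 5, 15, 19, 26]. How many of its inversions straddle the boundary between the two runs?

15

Take each right-half value and tally the left-half values above it:
r = 1: 2, 24, 28, 29 → 4
r = 5: 24, 28, 29 → 3
r = 15: 24, 28, 29 → 3
r = 19: 24, 28, 29 → 3
r = 26: 28, 29 → 2
Cross-inversions: 4 + 3 + 3 + 3 + 2 = 15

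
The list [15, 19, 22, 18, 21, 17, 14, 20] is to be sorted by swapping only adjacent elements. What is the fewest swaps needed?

15 swaps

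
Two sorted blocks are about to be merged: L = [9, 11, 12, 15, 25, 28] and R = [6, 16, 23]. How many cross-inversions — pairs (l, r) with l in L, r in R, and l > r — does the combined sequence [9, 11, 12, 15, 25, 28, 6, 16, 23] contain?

For each element r of the right run, count left-run elements greater than r:
r = 6: 9, 11, 12, 15, 25, 28 → 6
r = 16: 25, 28 → 2
r = 23: 25, 28 → 2
Cross-inversions: 6 + 2 + 2 = 10

10 split inversions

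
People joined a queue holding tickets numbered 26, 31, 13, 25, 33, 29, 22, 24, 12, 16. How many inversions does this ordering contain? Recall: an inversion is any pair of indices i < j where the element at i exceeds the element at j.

31

Sweep left to right; for each value list the smaller values that follow it:
26 → 13, 25, 22, 24, 12, 16 → 6
31 → 13, 25, 29, 22, 24, 12, 16 → 7
13 → 12 → 1
25 → 22, 24, 12, 16 → 4
33 → 29, 22, 24, 12, 16 → 5
29 → 22, 24, 12, 16 → 4
22 → 12, 16 → 2
24 → 12, 16 → 2
12 → none → 0
16 → none → 0
Sum: 6 + 7 + 1 + 4 + 5 + 4 + 2 + 2 + 0 + 0 = 31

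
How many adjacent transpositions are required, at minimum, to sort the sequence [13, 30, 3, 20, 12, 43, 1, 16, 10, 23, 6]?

31 swaps

Each adjacent swap fixes exactly one inversion, so the minimum swap count equals the number of inversions.
Count inversions — for each element, later elements that are smaller:
13: 3, 12, 1, 10, 6 → 5
30: 3, 20, 12, 1, 16, 10, 23, 6 → 8
3: 1 → 1
20: 12, 1, 16, 10, 6 → 5
12: 1, 10, 6 → 3
43: 1, 16, 10, 23, 6 → 5
1: none → 0
16: 10, 6 → 2
10: 6 → 1
23: 6 → 1
6: none → 0
Total inversions: 5 + 8 + 1 + 5 + 3 + 5 + 0 + 2 + 1 + 1 + 0 = 31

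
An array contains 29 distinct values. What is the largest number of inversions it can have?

406 inversions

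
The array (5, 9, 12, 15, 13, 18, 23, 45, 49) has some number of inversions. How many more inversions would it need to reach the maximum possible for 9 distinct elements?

35 inversions short

Maximum inversions for 9 distinct elements is C(9, 2) = 9·8/2 = 36.
Current inversions — for each element, count later smaller elements:
5: 0
9: 0
12: 0
15: 1
13: 0
18: 0
23: 0
45: 0
49: 0
Current total: 0 + 0 + 0 + 1 + 0 + 0 + 0 + 0 + 0 = 1
Shortfall: 36 − 1 = 35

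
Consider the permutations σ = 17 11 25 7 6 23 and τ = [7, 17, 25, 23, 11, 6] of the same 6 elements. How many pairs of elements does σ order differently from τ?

6 discordant pairs

Assign each item its position (1..6) in the first ordering, then rewrite the second ordering as that position sequence:
positions: 17→1, 11→2, 25→3, 7→4, 6→5, 23→6
second ordering as positions: [4, 1, 3, 6, 2, 5]
Discordant pairs = inversions in this position sequence.
4: 1, 3, 2 → 3
1: 0
3: 2 → 1
6: 2, 5 → 2
2: 0
5: 0
Total: 3 + 0 + 1 + 2 + 0 + 0 = 6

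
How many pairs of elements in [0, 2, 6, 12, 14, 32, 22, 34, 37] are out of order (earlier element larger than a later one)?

For each element, count later entries that are smaller:
0 → none → 0
2 → none → 0
6 → none → 0
12 → none → 0
14 → none → 0
32 → 22 → 1
22 → none → 0
34 → none → 0
37 → none → 0
Sum: 0 + 0 + 0 + 0 + 0 + 1 + 0 + 0 + 0 = 1

1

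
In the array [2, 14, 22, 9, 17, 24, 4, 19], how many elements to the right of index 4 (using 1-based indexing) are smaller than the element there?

The element at index 4 is 9.
Elements after it: 17, 24, 4, 19
Those smaller than 9: 4

1 such element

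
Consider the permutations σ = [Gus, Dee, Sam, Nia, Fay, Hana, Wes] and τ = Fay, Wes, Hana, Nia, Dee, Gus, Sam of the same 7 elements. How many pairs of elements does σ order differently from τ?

17

Assign each item its position (1..7) in the first ordering, then rewrite the second ordering as that position sequence:
positions: Gus→1, Dee→2, Sam→3, Nia→4, Fay→5, Hana→6, Wes→7
second ordering as positions: [5, 7, 6, 4, 2, 1, 3]
Discordant pairs = inversions in this position sequence.
5: 4, 2, 1, 3 → 4
7: 6, 4, 2, 1, 3 → 5
6: 4, 2, 1, 3 → 4
4: 2, 1, 3 → 3
2: 1 → 1
1: 0
3: 0
Total: 4 + 5 + 4 + 3 + 1 + 0 + 0 = 17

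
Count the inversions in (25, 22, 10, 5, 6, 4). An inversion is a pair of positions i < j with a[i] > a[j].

Sweep left to right; for each value list the smaller values that follow it:
25 → 22, 10, 5, 6, 4 → 5
22 → 10, 5, 6, 4 → 4
10 → 5, 6, 4 → 3
5 → 4 → 1
6 → 4 → 1
4 → none → 0
Sum: 5 + 4 + 3 + 1 + 1 + 0 = 14

14 inversions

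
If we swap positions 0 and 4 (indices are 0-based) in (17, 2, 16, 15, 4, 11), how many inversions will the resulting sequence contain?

Positions 0 and 4 hold 17 and 4; after swapping, the array is [4, 2, 16, 15, 17, 11].
Element-by-element contributions:
4 → 2 → 1
2 → none → 0
16 → 15, 11 → 2
15 → 11 → 1
17 → 11 → 1
11 → none → 0
Sum: 1 + 0 + 2 + 1 + 1 + 0 = 5

Inversions: 5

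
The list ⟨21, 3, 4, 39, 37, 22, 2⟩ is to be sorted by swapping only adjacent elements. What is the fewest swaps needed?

Each adjacent swap fixes exactly one inversion, so the minimum swap count equals the number of inversions.
Count inversions — for each element, later elements that are smaller:
21: 3, 4, 2 → 3
3: 2 → 1
4: 2 → 1
39: 37, 22, 2 → 3
37: 22, 2 → 2
22: 2 → 1
2: none → 0
Total inversions: 3 + 1 + 1 + 3 + 2 + 1 + 0 = 11

11 swaps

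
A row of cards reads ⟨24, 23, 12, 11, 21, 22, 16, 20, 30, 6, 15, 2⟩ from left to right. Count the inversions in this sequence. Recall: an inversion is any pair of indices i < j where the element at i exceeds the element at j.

For each element, count later entries that are smaller:
24 → 23, 12, 11, 21, 22, 16, 20, 6, 15, 2 → 10
23 → 12, 11, 21, 22, 16, 20, 6, 15, 2 → 9
12 → 11, 6, 2 → 3
11 → 6, 2 → 2
21 → 16, 20, 6, 15, 2 → 5
22 → 16, 20, 6, 15, 2 → 5
16 → 6, 15, 2 → 3
20 → 6, 15, 2 → 3
30 → 6, 15, 2 → 3
6 → 2 → 1
15 → 2 → 1
2 → none → 0
Sum: 10 + 9 + 3 + 2 + 5 + 5 + 3 + 3 + 3 + 1 + 1 + 0 = 45

45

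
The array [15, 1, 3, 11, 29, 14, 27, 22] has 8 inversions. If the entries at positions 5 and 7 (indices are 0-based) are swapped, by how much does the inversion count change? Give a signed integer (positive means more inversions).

Positions 5 and 7 hold 14 and 22; after swapping, the array is [15, 1, 3, 11, 29, 22, 27, 14].
Count, for each position, how many later elements it exceeds:
15: 4
1: 0
3: 0
11: 0
29: 3
22: 1
27: 1
14: 0
Sum: 4 + 0 + 0 + 0 + 3 + 1 + 1 + 0 = 9
Change: 9 − 8 = +1

+1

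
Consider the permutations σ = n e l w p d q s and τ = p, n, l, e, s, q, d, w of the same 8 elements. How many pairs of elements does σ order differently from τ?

11 discordant pairs

Assign each item its position (1..8) in the first ordering, then rewrite the second ordering as that position sequence:
positions: n→1, e→2, l→3, w→4, p→5, d→6, q→7, s→8
second ordering as positions: [5, 1, 3, 2, 8, 7, 6, 4]
Discordant pairs = inversions in this position sequence.
5: 1, 3, 2, 4 → 4
1: 0
3: 2 → 1
2: 0
8: 7, 6, 4 → 3
7: 6, 4 → 2
6: 4 → 1
4: 0
Total: 4 + 0 + 1 + 0 + 3 + 2 + 1 + 0 = 11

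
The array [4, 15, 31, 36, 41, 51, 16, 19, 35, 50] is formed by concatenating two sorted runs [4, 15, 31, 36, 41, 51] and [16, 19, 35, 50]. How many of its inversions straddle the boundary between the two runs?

Count, for every r in R, how many entries of L exceed r:
r = 16: 31, 36, 41, 51 → 4
r = 19: 31, 36, 41, 51 → 4
r = 35: 36, 41, 51 → 3
r = 50: 51 → 1
Cross-inversions: 4 + 4 + 3 + 1 = 12

There are 12 cross-inversions.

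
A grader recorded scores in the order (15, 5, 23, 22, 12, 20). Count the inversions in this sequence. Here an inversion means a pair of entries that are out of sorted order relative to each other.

For each element, count later entries that are smaller:
15 → 5, 12 → 2
5 → none → 0
23 → 22, 12, 20 → 3
22 → 12, 20 → 2
12 → none → 0
20 → none → 0
Sum: 2 + 0 + 3 + 2 + 0 + 0 = 7

7 inversions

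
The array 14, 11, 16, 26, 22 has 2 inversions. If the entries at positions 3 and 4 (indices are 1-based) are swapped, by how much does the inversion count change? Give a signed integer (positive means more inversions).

+1

Positions 3 and 4 hold 16 and 26; after swapping, the array is [14, 11, 26, 16, 22].
Count, for each position, how many later elements it exceeds:
14: 1
11: 0
26: 2
16: 0
22: 0
Sum: 1 + 0 + 2 + 0 + 0 = 3
Change: 3 − 2 = +1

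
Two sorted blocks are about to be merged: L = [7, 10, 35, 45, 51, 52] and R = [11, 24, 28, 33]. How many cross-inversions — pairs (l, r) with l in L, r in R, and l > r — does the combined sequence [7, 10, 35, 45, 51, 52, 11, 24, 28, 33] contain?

For each element r of the right run, count left-run elements greater than r:
r = 11: 35, 45, 51, 52 → 4
r = 24: 35, 45, 51, 52 → 4
r = 28: 35, 45, 51, 52 → 4
r = 33: 35, 45, 51, 52 → 4
Cross-inversions: 4 + 4 + 4 + 4 = 16

16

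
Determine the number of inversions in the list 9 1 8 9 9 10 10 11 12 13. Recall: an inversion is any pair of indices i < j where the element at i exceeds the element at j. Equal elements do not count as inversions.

Sweep left to right; for each value list the smaller values that follow it:
9 → 1, 8 → 2
1 → none → 0
8 → none → 0
9 → none → 0
9 → none → 0
10 → none → 0
10 → none → 0
11 → none → 0
12 → none → 0
13 → none → 0
Sum: 2 + 0 + 0 + 0 + 0 + 0 + 0 + 0 + 0 + 0 = 2

2 inversions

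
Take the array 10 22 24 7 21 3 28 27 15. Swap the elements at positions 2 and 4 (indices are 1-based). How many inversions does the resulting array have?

Inversions: 15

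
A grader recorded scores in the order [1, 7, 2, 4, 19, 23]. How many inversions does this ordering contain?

Listing every pair i<j with a[i]>a[j] (using 1-based positions):
(2,3): 7 > 2
(2,4): 7 > 4
That's 2 pairs.

There are 2 out-of-order pairs.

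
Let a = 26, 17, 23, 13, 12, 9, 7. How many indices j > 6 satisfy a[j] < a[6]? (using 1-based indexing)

1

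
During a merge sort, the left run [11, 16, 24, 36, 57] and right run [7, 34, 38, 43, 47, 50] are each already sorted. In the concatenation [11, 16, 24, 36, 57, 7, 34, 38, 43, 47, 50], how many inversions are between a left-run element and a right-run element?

11 split inversions

Take each right-half value and tally the left-half values above it:
r = 7: 11, 16, 24, 36, 57 → 5
r = 34: 36, 57 → 2
r = 38: 57 → 1
r = 43: 57 → 1
r = 47: 57 → 1
r = 50: 57 → 1
Cross-inversions: 5 + 2 + 1 + 1 + 1 + 1 = 11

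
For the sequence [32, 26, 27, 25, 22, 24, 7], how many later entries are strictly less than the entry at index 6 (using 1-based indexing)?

The element at index 6 is 24.
Elements after it: 7
Those smaller than 24: 7

1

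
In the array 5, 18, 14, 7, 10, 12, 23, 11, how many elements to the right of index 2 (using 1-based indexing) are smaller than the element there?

5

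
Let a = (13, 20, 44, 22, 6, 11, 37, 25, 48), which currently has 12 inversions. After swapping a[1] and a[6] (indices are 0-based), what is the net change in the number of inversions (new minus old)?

Positions 1 and 6 hold 20 and 37; after swapping, the array is [13, 37, 44, 22, 6, 11, 20, 25, 48].
Count, for each position, how many later elements it exceeds:
13: 2
37: 5
44: 5
22: 3
6: 0
11: 0
20: 0
25: 0
48: 0
Sum: 2 + 5 + 5 + 3 + 0 + 0 + 0 + 0 + 0 = 15
Change: 15 − 12 = +3

+3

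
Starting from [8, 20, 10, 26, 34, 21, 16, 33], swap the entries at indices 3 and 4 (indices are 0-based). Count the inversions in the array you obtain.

Inversions: 9

Positions 3 and 4 hold 26 and 34; after swapping, the array is [8, 20, 10, 34, 26, 21, 16, 33].
Count, for each position, how many later elements it exceeds:
8 → none → 0
20 → 10, 16 → 2
10 → none → 0
34 → 26, 21, 16, 33 → 4
26 → 21, 16 → 2
21 → 16 → 1
16 → none → 0
33 → none → 0
Sum: 0 + 2 + 0 + 4 + 2 + 1 + 0 + 0 = 9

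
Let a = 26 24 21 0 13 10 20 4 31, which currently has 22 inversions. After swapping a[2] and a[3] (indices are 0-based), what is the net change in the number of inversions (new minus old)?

Positions 2 and 3 hold 21 and 0; after swapping, the array is [26, 24, 0, 21, 13, 10, 20, 4, 31].
For each element, count later entries that are smaller:
26 → 24, 0, 21, 13, 10, 20, 4 → 7
24 → 0, 21, 13, 10, 20, 4 → 6
0 → none → 0
21 → 13, 10, 20, 4 → 4
13 → 10, 4 → 2
10 → 4 → 1
20 → 4 → 1
4 → none → 0
31 → none → 0
Sum: 7 + 6 + 0 + 4 + 2 + 1 + 1 + 0 + 0 = 21
Change: 21 − 22 = -1

-1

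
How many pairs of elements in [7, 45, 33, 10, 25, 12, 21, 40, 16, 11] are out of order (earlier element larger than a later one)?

Element-by-element contributions:
7: 0
45: 8
33: 6
10: 0
25: 4
12: 1
21: 2
40: 2
16: 1
11: 0
Sum: 0 + 8 + 6 + 0 + 4 + 1 + 2 + 2 + 1 + 0 = 24

Inversions: 24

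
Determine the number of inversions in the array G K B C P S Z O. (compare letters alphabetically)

There are 7 out-of-order pairs.

Count, for each position, how many later elements it exceeds:
G: 2
K: 2
B: 0
C: 0
P: 1
S: 1
Z: 1
O: 0
Sum: 2 + 2 + 0 + 0 + 1 + 1 + 1 + 0 = 7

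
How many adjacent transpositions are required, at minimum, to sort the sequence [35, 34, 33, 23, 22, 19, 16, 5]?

28 adjacent swaps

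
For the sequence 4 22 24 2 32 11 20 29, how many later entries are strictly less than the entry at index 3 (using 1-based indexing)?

3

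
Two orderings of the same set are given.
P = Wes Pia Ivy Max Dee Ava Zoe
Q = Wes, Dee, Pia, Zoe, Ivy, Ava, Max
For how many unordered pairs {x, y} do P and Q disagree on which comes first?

7

Assign each item its position (1..7) in the first ordering, then rewrite the second ordering as that position sequence:
positions: Wes→1, Pia→2, Ivy→3, Max→4, Dee→5, Ava→6, Zoe→7
second ordering as positions: [1, 5, 2, 7, 3, 6, 4]
Discordant pairs = inversions in this position sequence.
1: 0
5: 2, 3, 4 → 3
2: 0
7: 3, 6, 4 → 3
3: 0
6: 4 → 1
4: 0
Total: 0 + 3 + 0 + 3 + 0 + 1 + 0 = 7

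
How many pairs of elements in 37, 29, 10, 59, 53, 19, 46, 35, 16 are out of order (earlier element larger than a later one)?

21

Element-by-element contributions:
37 → 29, 10, 19, 35, 16 → 5
29 → 10, 19, 16 → 3
10 → none → 0
59 → 53, 19, 46, 35, 16 → 5
53 → 19, 46, 35, 16 → 4
19 → 16 → 1
46 → 35, 16 → 2
35 → 16 → 1
16 → none → 0
Sum: 5 + 3 + 0 + 5 + 4 + 1 + 2 + 1 + 0 = 21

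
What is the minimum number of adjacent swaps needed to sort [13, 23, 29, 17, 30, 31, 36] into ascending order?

There are 2 adjacent swaps.

Each adjacent swap fixes exactly one inversion, so the minimum swap count equals the number of inversions.
Count inversions — for each element, later elements that are smaller:
13: none → 0
23: 17 → 1
29: 17 → 1
17: none → 0
30: none → 0
31: none → 0
36: none → 0
Total inversions: 0 + 1 + 1 + 0 + 0 + 0 + 0 = 2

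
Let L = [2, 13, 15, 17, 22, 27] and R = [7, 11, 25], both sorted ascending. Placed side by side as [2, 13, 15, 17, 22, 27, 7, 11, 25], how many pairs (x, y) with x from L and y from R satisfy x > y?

11 cross-inversions

For each element r of the right run, count left-run elements greater than r:
r = 7: 13, 15, 17, 22, 27 → 5
r = 11: 13, 15, 17, 22, 27 → 5
r = 25: 27 → 1
Cross-inversions: 5 + 5 + 1 = 11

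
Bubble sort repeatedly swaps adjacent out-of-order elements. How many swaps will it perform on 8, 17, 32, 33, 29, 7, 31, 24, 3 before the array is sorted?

The minimum number of adjacent swaps to sort an array equals its inversion count, since every such swap removes exactly one inversion.
Count inversions — for each element, later elements that are smaller:
8: 7, 3 → 2
17: 7, 3 → 2
32: 29, 7, 31, 24, 3 → 5
33: 29, 7, 31, 24, 3 → 5
29: 7, 24, 3 → 3
7: 3 → 1
31: 24, 3 → 2
24: 3 → 1
3: none → 0
Total inversions: 2 + 2 + 5 + 5 + 3 + 1 + 2 + 1 + 0 = 21

21 adjacent swaps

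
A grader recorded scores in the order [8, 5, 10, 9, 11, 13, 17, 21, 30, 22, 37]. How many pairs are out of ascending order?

Count, for each position, how many later elements it exceeds:
8: 1
5: 0
10: 1
9: 0
11: 0
13: 0
17: 0
21: 0
30: 1
22: 0
37: 0
Sum: 1 + 0 + 1 + 0 + 0 + 0 + 0 + 0 + 1 + 0 + 0 = 3

3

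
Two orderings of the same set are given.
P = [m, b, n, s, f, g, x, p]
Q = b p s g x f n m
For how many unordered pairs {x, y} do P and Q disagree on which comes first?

Disagreeing pairs: 18

Assign each item its position (1..8) in the first ordering, then rewrite the second ordering as that position sequence:
positions: m→1, b→2, n→3, s→4, f→5, g→6, x→7, p→8
second ordering as positions: [2, 8, 4, 6, 7, 5, 3, 1]
Discordant pairs = inversions in this position sequence.
2: 1 → 1
8: 4, 6, 7, 5, 3, 1 → 6
4: 3, 1 → 2
6: 5, 3, 1 → 3
7: 5, 3, 1 → 3
5: 3, 1 → 2
3: 1 → 1
1: 0
Total: 1 + 6 + 2 + 3 + 3 + 2 + 1 + 0 = 18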